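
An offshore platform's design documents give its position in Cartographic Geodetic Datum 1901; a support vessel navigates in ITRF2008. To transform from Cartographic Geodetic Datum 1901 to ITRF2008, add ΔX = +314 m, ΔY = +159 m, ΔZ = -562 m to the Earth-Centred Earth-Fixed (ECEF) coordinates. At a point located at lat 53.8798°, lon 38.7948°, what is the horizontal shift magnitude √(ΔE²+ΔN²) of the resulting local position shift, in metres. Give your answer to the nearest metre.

The local east axis at (φ, λ) is (−sin λ, cos λ, 0), so ΔE = −sin(38.7948°)·314 + cos(38.7948°)·159 = -72.81 m.
The local north axis is (−sin φ cos λ, −sin φ sin λ, cos φ), giving ΔN = -197.688 − 80.470 − 331.288 = -609.45 m.
Horizontal magnitude = √(ΔE² + ΔN²) = √((-72.81)² + (-609.45)²) = 613.78 m.

614 m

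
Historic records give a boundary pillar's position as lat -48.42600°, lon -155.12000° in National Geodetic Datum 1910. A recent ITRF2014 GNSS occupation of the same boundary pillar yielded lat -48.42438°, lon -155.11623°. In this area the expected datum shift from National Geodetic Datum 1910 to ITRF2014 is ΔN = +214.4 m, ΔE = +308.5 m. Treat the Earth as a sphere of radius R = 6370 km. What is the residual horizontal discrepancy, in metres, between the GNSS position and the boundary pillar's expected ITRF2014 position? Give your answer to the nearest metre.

46 m

Observed coordinate differences: Δφ = +0.00162°, Δλ = +0.00377°.
Converting to metres (1° lat = 111177 m, cos φ = 0.663587): observed ΔN = 180.1 m, observed ΔE = 278.1 m.
Subtracting the expected shift leaves a residual of 180.1 − (214.4) = -34.3 m north and 278.1 − (308.5) = -30.4 m east.
Residual distance = √((-34.3)² + (-30.4)²) = 45.8 m.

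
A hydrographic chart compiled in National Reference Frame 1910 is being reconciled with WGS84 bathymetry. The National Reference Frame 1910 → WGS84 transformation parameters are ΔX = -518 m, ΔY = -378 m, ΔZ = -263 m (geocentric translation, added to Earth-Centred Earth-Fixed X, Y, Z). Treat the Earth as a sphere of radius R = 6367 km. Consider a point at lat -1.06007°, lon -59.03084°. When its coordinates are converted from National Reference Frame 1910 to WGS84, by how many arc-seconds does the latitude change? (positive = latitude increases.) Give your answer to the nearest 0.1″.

sin φ = -0.018501, cos φ = 0.999829, sin λ = -0.857444, cos λ = 0.514577.
North component: ΔN = −sin φ cos λ·ΔX − sin φ sin λ·ΔY + cos φ·ΔZ = −(-0.018501)(0.514577)(-518) − (-0.018501)(-0.857444)(-378) + (0.999829)(-263) = -261.89 m.
1° of latitude spans πR/180 = 111125 m, so Δφ = -261.89 / 111125 × 3600 = -8.484″.

Δφ = -8.5″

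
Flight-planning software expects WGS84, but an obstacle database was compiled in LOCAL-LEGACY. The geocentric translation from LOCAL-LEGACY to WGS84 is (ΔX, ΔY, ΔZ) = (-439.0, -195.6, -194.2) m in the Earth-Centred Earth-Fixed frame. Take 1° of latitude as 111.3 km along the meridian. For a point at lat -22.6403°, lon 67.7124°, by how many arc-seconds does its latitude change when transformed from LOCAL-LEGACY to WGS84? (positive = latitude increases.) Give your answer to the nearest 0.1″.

Δφ = -10.1″

sin φ = -0.384945, cos φ = 0.922940, sin λ = 0.925292, cos λ = 0.379256.
North component: ΔN = −sin φ cos λ·ΔX − sin φ sin λ·ΔY + cos φ·ΔZ = −(-0.384945)(0.379256)(-439.0) − (-0.384945)(0.925292)(-195.6) + (0.922940)(-194.2) = -313.00 m.
1° of latitude spans 111300 m, so Δφ = -313.00 / 111300 × 3600 = -10.124″.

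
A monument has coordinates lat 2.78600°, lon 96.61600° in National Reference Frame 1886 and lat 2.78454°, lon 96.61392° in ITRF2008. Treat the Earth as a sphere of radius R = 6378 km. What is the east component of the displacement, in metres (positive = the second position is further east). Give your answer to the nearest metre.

Δφ = 2.78454° − 2.78600° = -0.00146°; Δλ = 96.61392° − 96.61600° = -0.00208°.
1° along a meridian = πR/180 = 111317 m.
ΔN = Δφ × 111317 = -162.5 m; ΔE = Δλ × 111317 × cos(2.78600°) = -0.00208 × 111317 × 0.998818 = -231.3 m.

ΔE = -231 m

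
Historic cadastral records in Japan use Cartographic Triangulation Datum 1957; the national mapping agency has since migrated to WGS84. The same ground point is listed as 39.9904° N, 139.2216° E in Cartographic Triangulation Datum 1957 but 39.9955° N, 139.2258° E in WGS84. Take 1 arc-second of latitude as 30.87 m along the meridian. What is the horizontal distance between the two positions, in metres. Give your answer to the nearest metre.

670 m

Δφ = 39.9955° − 39.9904° = +0.0051°; Δλ = 139.2258° − 139.2216° = +0.0042°.
1° of latitude = 3600 × 30.87 = 111132 m.
ΔN = Δφ × 111132 = 566.8 m; ΔE = Δλ × 111132 × cos(39.9904°) = +0.0042 × 111132 × 0.766152 = 357.6 m.
Distance = √(ΔE² + ΔN²) = √(357.6² + 566.8²) = 670.2 m.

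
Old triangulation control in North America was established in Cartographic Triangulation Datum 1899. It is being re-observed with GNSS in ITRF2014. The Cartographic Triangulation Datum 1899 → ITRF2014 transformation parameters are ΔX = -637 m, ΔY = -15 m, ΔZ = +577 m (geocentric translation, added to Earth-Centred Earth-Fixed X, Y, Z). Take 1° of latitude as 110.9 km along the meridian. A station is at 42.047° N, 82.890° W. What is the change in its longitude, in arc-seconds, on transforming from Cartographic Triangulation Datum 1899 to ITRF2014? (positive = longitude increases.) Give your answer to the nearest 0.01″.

sin φ = 0.669740, cos φ = 0.742596, sin λ = -0.992310, cos λ = 0.123775.
East component: ΔE = −sin λ·ΔX + cos λ·ΔY = −(-0.992310)(-637) + (0.123775)(-15) = -633.96 m.
1° of latitude spans 110900 m; at latitude φ, 1° of longitude spans that × cos φ = 82353.9 m, so Δλ = -633.96 / 82353.9 × 3600 = -27.713″.

Δλ = -27.71″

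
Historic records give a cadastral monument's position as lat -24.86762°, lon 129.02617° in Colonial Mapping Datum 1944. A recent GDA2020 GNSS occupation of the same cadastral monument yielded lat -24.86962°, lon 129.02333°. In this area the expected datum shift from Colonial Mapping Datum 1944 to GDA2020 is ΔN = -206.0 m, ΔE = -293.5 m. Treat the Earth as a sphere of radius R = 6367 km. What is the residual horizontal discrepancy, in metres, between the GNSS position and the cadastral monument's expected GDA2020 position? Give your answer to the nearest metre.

18 m

Observed coordinate differences: Δφ = -0.00200°, Δλ = -0.00284°.
Converting to metres (1° lat = 111125 m, cos φ = 0.907282): observed ΔN = -222.3 m, observed ΔE = -286.3 m.
Subtracting the expected shift leaves a residual of -222.3 − (-206.0) = -16.3 m north and -286.3 − (-293.5) = 7.2 m east.
Residual distance = √((-16.3)² + 7.2²) = 17.8 m.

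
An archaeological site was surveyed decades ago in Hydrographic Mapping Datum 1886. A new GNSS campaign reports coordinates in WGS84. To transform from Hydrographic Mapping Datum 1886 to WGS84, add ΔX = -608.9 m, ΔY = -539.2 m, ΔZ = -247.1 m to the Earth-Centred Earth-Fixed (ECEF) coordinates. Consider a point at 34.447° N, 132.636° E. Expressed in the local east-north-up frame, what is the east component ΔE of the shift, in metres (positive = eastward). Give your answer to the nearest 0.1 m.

ΔE = 813.2 m

The local east axis at (φ, λ) is (−sin λ, cos λ, 0), so ΔE = −sin(132.636°)·(-608.9) + cos(132.636°)·(-539.2) = 813.17 m.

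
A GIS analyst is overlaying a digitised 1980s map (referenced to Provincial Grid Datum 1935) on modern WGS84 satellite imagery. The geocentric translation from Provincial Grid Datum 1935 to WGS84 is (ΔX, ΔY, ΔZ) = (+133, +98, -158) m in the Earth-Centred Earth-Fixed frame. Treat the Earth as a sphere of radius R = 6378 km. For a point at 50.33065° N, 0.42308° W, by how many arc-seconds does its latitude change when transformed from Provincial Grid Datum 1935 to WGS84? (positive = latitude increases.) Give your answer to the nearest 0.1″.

sin φ = 0.769741, cos φ = 0.638356, sin λ = -0.007384, cos λ = 0.999973.
North component: ΔN = −sin φ cos λ·ΔX − sin φ sin λ·ΔY + cos φ·ΔZ = −(0.769741)(0.999973)(133) − (0.769741)(-0.007384)(98) + (0.638356)(-158) = -202.68 m.
1° of latitude spans πR/180 = 111317 m, so Δφ = -202.68 / 111317 × 3600 = -6.555″.

Δφ = -6.6″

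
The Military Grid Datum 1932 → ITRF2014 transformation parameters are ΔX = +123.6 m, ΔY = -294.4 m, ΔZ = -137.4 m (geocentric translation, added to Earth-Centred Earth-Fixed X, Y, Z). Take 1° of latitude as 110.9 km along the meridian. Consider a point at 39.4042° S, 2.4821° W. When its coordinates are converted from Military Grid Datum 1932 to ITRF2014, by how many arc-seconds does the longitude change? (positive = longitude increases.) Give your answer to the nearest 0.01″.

Δλ = -12.13″

sin φ = -0.634787, cos φ = 0.772687, sin λ = -0.043307, cos λ = 0.999062.
East component: ΔE = −sin λ·ΔX + cos λ·ΔY = −(-0.043307)(123.6) + (0.999062)(-294.4) = -288.77 m.
1° of latitude spans 110900 m; at latitude φ, 1° of longitude spans that × cos φ = 85691.0 m, so Δλ = -288.77 / 85691.0 × 3600 = -12.132″.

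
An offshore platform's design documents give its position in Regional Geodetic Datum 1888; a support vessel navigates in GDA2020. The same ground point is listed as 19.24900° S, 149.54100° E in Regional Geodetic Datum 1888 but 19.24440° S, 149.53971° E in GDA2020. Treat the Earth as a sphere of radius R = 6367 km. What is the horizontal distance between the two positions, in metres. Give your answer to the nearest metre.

Δφ = -19.24440° − -19.24900° = +0.00460°; Δλ = 149.53971° − 149.54100° = -0.00129°.
1° along a meridian = πR/180 = 111125 m.
ΔN = Δφ × 111125 = 511.2 m; ΔE = Δλ × 111125 × cos(-19.24900°) = -0.00129 × 111125 × 0.944095 = -135.3 m.
Distance = √(ΔE² + ΔN²) = √((-135.3)² + 511.2²) = 528.8 m.

529 m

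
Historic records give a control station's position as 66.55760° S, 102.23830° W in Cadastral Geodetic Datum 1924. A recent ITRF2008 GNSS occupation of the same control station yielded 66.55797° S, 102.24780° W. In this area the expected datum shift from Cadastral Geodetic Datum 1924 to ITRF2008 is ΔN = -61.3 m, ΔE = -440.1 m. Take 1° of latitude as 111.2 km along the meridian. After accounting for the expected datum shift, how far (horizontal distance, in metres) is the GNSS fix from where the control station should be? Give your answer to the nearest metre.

Observed coordinate differences: Δφ = -0.00037°, Δλ = -0.00950°.
Converting to metres (1° lat = 111200 m, cos φ = 0.397827): observed ΔN = -41.1 m, observed ΔE = -420.3 m.
Subtracting the expected shift leaves a residual of -41.1 − (-61.3) = 20.2 m north and -420.3 − (-440.1) = 19.8 m east.
Residual distance = √(20.2² + 19.8²) = 28.3 m.

28 m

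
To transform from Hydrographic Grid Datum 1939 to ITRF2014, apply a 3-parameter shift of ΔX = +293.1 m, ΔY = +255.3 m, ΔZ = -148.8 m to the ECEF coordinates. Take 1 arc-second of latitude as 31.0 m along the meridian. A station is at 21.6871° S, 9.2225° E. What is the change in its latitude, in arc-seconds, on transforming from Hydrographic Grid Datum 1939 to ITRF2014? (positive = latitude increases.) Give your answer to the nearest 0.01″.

sin φ = -0.369538, cos φ = 0.929216, sin λ = 0.160269, cos λ = 0.987073.
North component: ΔN = −sin φ cos λ·ΔX − sin φ sin λ·ΔY + cos φ·ΔZ = −(-0.369538)(0.987073)(293.1) − (-0.369538)(0.160269)(255.3) + (0.929216)(-148.8) = -16.24 m.
1° of latitude spans 3600 × 31.00 = 111600 m, so Δφ = -16.24 / 111600 × 3600 = -0.524″.

Δφ = -0.52″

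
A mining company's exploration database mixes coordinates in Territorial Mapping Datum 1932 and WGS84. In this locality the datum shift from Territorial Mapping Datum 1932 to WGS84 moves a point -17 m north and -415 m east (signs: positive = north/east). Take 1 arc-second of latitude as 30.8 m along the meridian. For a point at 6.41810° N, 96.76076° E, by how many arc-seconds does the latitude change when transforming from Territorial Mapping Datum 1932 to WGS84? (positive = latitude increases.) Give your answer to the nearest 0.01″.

1″ of latitude = 30.80 m, so Δφ = -17.0 / 30.80 = -0.552″.

Δφ = -0.55″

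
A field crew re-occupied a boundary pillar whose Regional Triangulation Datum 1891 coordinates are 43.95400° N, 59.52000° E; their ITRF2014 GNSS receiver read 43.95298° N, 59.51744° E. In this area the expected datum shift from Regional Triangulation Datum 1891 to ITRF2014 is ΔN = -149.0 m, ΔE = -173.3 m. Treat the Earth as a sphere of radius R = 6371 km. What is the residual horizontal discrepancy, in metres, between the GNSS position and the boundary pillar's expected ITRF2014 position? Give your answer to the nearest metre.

48 m

Observed coordinate differences: Δφ = -0.00102°, Δλ = -0.00256°.
Converting to metres (1° lat = 111195 m, cos φ = 0.719897): observed ΔN = -113.4 m, observed ΔE = -204.9 m.
Subtracting the expected shift leaves a residual of -113.4 − (-149.0) = 35.6 m north and -204.9 − (-173.3) = -31.6 m east.
Residual distance = √(35.6² + (-31.6)²) = 47.6 m.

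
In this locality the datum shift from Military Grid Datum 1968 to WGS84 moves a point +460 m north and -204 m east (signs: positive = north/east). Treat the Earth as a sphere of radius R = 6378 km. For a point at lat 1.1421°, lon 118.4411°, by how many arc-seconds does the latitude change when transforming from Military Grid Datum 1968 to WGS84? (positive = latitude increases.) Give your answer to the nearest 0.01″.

Δφ = 14.88″

On a sphere of radius R, 1 rad of latitude = R, so Δφ = ΔN / R = 460.0 / 6378000 = 7.2123e-05 rad = 14.876″.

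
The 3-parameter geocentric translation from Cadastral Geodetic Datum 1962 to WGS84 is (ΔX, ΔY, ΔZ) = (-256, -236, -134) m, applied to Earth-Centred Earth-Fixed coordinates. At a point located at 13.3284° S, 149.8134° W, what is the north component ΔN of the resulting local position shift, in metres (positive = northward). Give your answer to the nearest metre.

ΔN = -52 m

The local north axis is (−sin φ cos λ, −sin φ sin λ, cos φ), giving ΔN = 51.013 + 27.356 − 130.391 = -52.02 m.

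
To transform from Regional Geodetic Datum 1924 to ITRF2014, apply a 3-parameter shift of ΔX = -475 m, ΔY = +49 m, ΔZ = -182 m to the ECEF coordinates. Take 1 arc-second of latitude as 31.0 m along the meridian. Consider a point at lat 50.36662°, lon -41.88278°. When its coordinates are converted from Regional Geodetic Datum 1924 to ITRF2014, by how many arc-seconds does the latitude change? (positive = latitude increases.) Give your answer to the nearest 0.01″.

sin φ = 0.770142, cos φ = 0.637873, sin λ = -0.667609, cos λ = 0.744512.
North component: ΔN = −sin φ cos λ·ΔX − sin φ sin λ·ΔY + cos φ·ΔZ = −(0.770142)(0.744512)(-475) − (0.770142)(-0.667609)(49) + (0.637873)(-182) = 181.46 m.
1° of latitude spans 3600 × 31.00 = 111600 m, so Δφ = 181.46 / 111600 × 3600 = 5.853″.

Δφ = 5.85″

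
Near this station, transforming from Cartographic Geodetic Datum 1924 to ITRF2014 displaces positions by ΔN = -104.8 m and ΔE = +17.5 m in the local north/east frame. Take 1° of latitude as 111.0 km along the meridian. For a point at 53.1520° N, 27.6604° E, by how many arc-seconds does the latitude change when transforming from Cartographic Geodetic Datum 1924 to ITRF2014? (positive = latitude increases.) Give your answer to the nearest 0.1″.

1° of latitude = 111.0 km, so Δφ = -104.8 / 111000 = -0.0009441° = -3.399″.

Δφ = -3.4″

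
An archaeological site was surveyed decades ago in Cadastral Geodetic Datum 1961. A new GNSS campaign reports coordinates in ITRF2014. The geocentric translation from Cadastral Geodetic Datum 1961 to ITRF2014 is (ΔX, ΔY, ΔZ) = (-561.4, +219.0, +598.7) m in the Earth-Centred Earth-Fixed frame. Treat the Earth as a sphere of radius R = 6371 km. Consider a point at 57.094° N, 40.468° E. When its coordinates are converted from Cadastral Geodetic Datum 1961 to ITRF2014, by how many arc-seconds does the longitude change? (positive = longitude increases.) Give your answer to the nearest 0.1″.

Δλ = 31.6″

sin φ = 0.839563, cos φ = 0.543262, sin λ = 0.649023, cos λ = 0.760769.
East component: ΔE = −sin λ·ΔX + cos λ·ΔY = −(0.649023)(-561.4) + (0.760769)(219.0) = 530.97 m.
1° of latitude spans πR/180 = 111195 m; at latitude φ, 1° of longitude spans that × cos φ = 60408.0 m, so Δλ = 530.97 / 60408.0 × 3600 = 31.643″.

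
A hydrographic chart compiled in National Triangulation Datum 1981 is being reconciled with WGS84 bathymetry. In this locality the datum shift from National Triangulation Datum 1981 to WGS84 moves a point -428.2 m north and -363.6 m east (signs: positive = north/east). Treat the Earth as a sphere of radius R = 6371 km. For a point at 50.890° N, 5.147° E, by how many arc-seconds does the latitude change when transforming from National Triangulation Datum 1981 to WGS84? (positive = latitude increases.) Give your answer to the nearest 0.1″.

Δφ = -13.9″

On a sphere of radius R, 1 rad of latitude = R, so Δφ = ΔN / R = -428.2 / 6371000 = -6.7211e-05 rad = -13.863″.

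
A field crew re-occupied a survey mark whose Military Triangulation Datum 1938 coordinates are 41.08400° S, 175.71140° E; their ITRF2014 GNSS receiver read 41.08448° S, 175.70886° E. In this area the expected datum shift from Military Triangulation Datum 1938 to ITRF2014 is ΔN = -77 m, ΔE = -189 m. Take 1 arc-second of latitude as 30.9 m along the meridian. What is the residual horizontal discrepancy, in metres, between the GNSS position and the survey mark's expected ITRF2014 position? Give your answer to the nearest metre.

34 m

Observed coordinate differences: Δφ = -0.00048°, Δλ = -0.00254°.
Converting to metres (1° lat = 111240 m, cos φ = 0.753747): observed ΔN = -53.4 m, observed ΔE = -213.0 m.
Subtracting the expected shift leaves a residual of -53.4 − (-77) = 23.6 m north and -213.0 − (-189) = -24.0 m east.
Residual distance = √(23.6² + (-24.0)²) = 33.6 m.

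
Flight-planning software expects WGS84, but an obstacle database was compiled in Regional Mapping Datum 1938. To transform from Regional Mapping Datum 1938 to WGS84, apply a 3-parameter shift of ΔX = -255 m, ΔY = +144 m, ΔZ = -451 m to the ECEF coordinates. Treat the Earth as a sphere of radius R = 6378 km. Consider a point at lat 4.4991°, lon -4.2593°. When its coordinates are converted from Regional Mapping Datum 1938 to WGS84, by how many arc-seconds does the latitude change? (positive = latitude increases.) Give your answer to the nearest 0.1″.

sin φ = 0.078443, cos φ = 0.996919, sin λ = -0.074270, cos λ = 0.997238.
North component: ΔN = −sin φ cos λ·ΔX − sin φ sin λ·ΔY + cos φ·ΔZ = −(0.078443)(0.997238)(-255) − (0.078443)(-0.074270)(144) + (0.996919)(-451) = -428.82 m.
1° of latitude spans πR/180 = 111317 m, so Δφ = -428.82 / 111317 × 3600 = -13.868″.

Δφ = -13.9″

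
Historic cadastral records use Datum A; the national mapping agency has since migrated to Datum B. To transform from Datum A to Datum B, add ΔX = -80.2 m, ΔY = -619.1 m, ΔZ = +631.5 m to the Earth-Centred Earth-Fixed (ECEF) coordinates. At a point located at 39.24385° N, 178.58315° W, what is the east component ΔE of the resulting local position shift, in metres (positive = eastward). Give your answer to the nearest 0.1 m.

The local east axis at (φ, λ) is (−sin λ, cos λ, 0), so ΔE = −sin(-178.58315°)·(-80.2) + cos(-178.58315°)·(-619.1) = 616.93 m.

ΔE = 616.9 m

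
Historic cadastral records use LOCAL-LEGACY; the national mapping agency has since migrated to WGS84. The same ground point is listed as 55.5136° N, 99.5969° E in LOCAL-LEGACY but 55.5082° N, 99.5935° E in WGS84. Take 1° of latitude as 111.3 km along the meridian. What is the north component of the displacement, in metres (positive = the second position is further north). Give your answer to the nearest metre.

Δφ = 55.5082° − 55.5136° = -0.0054°; Δλ = 99.5935° − 99.5969° = -0.0034°.
ΔN = Δφ × 111300 = -601.0 m; ΔE = Δλ × 111300 × cos(55.5136°) = -0.0034 × 111300 × 0.566211 = -214.3 m.

ΔN = -601 m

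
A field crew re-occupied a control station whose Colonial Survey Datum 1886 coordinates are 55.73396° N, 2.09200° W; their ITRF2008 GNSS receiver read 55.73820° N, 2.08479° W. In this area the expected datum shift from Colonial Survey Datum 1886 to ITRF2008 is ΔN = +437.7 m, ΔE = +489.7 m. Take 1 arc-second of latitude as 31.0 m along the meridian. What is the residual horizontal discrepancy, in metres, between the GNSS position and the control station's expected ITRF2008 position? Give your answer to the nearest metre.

51 m

Observed coordinate differences: Δφ = +0.00424°, Δλ = +0.00721°.
Converting to metres (1° lat = 111600 m, cos φ = 0.563036): observed ΔN = 473.2 m, observed ΔE = 453.0 m.
Subtracting the expected shift leaves a residual of 473.2 − (437.7) = 35.5 m north and 453.0 − (489.7) = -36.7 m east.
Residual distance = √(35.5² + (-36.7)²) = 51.0 m.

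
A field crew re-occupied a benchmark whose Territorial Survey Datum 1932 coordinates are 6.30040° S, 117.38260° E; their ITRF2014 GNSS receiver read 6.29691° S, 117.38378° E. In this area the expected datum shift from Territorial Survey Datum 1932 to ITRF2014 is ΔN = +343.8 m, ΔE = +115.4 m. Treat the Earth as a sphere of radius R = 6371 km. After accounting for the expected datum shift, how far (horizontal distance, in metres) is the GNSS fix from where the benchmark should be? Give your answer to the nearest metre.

Observed coordinate differences: Δφ = +0.00349°, Δλ = +0.00118°.
Converting to metres (1° lat = 111195 m, cos φ = 0.993960): observed ΔN = 388.1 m, observed ΔE = 130.4 m.
Subtracting the expected shift leaves a residual of 388.1 − (343.8) = 44.3 m north and 130.4 − (115.4) = 15.0 m east.
Residual distance = √(44.3² + 15.0²) = 46.7 m.

47 m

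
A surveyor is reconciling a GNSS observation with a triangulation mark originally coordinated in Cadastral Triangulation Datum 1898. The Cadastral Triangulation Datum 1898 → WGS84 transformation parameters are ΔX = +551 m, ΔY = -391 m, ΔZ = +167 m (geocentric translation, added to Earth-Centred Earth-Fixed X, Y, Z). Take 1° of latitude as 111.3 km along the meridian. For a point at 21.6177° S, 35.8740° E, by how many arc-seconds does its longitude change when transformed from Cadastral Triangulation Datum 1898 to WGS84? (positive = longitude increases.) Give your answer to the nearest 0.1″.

Δλ = -22.3″

sin φ = -0.368412, cos φ = 0.929663, sin λ = 0.586005, cos λ = 0.810308.
East component: ΔE = −sin λ·ΔX + cos λ·ΔY = −(0.586005)(551) + (0.810308)(-391) = -639.72 m.
1° of latitude spans 111300 m; at latitude φ, 1° of longitude spans that × cos φ = 103471.5 m, so Δλ = -639.72 / 103471.5 × 3600 = -22.257″.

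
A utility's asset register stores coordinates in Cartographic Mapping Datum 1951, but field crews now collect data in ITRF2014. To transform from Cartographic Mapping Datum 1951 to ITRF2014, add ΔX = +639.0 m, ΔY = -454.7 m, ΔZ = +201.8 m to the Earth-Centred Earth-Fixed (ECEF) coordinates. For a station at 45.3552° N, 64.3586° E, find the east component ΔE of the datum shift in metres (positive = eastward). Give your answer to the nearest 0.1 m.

At φ = 45.3552°, λ = 64.3586°: sin φ = 0.711477, cos φ = 0.702710, sin λ = 0.901520, cos λ = 0.432737.
ΔE = −sin λ·ΔX + cos λ·ΔY = −(0.901520)·(639.0) + (0.432737)·(-454.7) = -772.84 m.

ΔE = -772.8 m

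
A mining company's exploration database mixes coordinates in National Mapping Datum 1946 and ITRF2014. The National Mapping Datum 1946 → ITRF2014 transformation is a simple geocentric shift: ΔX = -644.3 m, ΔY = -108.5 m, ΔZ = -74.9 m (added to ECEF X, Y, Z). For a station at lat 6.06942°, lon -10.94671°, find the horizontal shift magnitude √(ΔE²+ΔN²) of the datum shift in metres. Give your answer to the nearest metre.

At φ = 6.06942°, λ = -10.94671°: sin φ = 0.105733, cos φ = 0.994395, sin λ = -0.189896, cos λ = 0.981804.
ΔE = −sin λ·ΔX + cos λ·ΔY = −(-0.189896)·(-644.3) + (0.981804)·(-108.5) = -228.88 m.
ΔN = −sin φ cos λ·ΔX − sin φ sin λ·ΔY + cos φ·ΔZ = −(0.105733)(0.981804)(-644.3) − (0.105733)(-0.189896)(-108.5) + (0.994395)(-74.9) = -9.77 m.
Horizontal magnitude = √(ΔE² + ΔN²) = √((-228.88)² + (-9.77)²) = 229.08 m.

229 m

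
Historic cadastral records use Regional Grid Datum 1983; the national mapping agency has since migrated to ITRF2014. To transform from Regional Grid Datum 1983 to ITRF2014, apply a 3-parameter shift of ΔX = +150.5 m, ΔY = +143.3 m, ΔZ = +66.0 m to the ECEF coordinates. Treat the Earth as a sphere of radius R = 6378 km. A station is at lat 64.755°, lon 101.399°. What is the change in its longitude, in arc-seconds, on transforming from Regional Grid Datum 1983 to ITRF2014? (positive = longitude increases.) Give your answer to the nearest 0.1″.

sin φ = 0.904492, cos φ = 0.426490, sin λ = 0.980275, cos λ = -0.197640.
East component: ΔE = −sin λ·ΔX + cos λ·ΔY = −(0.980275)(150.5) + (-0.197640)(143.3) = -175.85 m.
1° of latitude spans πR/180 = 111317 m; at latitude φ, 1° of longitude spans that × cos φ = 47475.6 m, so Δλ = -175.85 / 47475.6 × 3600 = -13.335″.

Δλ = -13.3″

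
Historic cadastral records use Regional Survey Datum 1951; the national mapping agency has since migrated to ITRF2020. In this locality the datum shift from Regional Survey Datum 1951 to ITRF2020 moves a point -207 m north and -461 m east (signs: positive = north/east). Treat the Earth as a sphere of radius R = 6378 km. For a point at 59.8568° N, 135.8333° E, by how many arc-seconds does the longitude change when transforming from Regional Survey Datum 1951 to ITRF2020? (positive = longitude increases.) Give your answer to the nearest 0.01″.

At latitude 59.8568°, cos φ = 0.502163.
One radian of longitude at latitude φ spans R cos φ, so Δλ = ΔE / (R cos φ) = -461.0 / (6378000 × 0.502163) = -1.4394e-04 rad = -29.689″.

Δλ = -29.69″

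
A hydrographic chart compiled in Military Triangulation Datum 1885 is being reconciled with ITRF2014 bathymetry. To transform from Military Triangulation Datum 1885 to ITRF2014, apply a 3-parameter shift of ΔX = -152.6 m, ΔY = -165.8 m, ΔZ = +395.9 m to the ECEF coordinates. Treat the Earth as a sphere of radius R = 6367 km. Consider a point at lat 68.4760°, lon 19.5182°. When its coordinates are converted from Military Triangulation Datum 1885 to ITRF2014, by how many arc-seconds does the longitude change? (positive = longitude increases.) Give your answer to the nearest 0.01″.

Δλ = -9.30″

sin φ = 0.930264, cos φ = 0.366891, sin λ = 0.334106, cos λ = 0.942535.
East component: ΔE = −sin λ·ΔX + cos λ·ΔY = −(0.334106)(-152.6) + (0.942535)(-165.8) = -105.29 m.
1° of latitude spans πR/180 = 111125 m; at latitude φ, 1° of longitude spans that × cos φ = 40770.8 m, so Δλ = -105.29 / 40770.8 × 3600 = -9.297″.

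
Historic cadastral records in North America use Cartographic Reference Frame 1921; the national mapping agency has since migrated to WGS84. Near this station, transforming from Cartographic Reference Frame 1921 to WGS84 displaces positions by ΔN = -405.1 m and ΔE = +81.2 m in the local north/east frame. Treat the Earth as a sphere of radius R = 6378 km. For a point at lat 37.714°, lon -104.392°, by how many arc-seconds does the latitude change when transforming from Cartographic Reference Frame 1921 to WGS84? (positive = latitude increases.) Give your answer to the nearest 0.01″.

On a sphere of radius R, 1 rad of latitude = R, so Δφ = ΔN / R = -405.1 / 6378000 = -6.3515e-05 rad = -13.101″.

Δφ = -13.10″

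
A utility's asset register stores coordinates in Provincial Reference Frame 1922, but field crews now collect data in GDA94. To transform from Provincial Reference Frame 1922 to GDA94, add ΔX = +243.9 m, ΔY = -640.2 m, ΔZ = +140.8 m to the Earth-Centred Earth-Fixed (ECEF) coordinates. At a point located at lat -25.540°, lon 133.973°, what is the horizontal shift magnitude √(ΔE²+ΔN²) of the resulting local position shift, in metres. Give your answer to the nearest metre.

The local east axis at (φ, λ) is (−sin λ, cos λ, 0), so ΔE = −sin(133.973°)·243.9 + cos(133.973°)·(-640.2) = 268.98 m.
The local north axis is (−sin φ cos λ, −sin φ sin λ, cos φ), giving ΔN = -73.011 − 198.640 + 127.042 = -144.61 m.
Horizontal magnitude = √(ΔE² + ΔN²) = √(268.98² + (-144.61)²) = 305.39 m.

305 m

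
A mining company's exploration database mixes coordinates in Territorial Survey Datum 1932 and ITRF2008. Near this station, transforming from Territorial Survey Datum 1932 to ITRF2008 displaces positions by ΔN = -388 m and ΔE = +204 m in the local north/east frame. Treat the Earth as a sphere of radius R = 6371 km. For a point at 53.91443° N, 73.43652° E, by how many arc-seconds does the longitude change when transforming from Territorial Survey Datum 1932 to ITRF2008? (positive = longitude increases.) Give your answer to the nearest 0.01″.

Δλ = 11.21″

At latitude 53.91443°, cos φ = 0.588993.
One radian of longitude at latitude φ spans R cos φ, so Δλ = ΔE / (R cos φ) = 204.0 / (6371000 × 0.588993) = 5.4364e-05 rad = 11.213″.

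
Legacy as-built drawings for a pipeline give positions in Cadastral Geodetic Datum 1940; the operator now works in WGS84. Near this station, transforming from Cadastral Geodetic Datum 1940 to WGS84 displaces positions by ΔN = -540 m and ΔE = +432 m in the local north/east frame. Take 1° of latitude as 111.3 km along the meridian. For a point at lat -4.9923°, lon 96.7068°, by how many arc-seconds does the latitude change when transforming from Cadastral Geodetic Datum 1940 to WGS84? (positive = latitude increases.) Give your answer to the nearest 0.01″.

1° of latitude = 111.3 km, so Δφ = -540.0 / 111300 = -0.0048518° = -17.466″.

Δφ = -17.47″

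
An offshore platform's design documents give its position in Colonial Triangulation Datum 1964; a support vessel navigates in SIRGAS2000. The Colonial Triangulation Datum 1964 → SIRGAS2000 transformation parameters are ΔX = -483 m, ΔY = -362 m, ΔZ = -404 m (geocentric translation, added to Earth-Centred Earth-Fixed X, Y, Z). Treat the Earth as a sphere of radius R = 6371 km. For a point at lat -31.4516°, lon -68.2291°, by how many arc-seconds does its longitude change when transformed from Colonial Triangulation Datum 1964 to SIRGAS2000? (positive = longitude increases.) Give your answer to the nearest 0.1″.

Δλ = -22.1″

sin φ = -0.521778, cos φ = 0.853081, sin λ = -0.928674, cos λ = 0.370896.
East component: ΔE = −sin λ·ΔX + cos λ·ΔY = −(-0.928674)(-483) + (0.370896)(-362) = -582.81 m.
1° of latitude spans πR/180 = 111195 m; at latitude φ, 1° of longitude spans that × cos φ = 94858.3 m, so Δλ = -582.81 / 94858.3 × 3600 = -22.119″.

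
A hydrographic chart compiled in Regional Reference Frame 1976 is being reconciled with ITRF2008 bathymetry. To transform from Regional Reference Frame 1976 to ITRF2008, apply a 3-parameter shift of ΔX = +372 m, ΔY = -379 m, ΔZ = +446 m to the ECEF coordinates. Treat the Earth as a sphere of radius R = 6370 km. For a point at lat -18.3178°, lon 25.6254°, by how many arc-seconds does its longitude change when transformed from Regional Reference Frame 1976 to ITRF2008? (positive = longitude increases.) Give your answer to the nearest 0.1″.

Δλ = -17.1″

sin φ = -0.314287, cos φ = 0.949328, sin λ = 0.432486, cos λ = 0.901641.
East component: ΔE = −sin λ·ΔX + cos λ·ΔY = −(0.432486)(372) + (0.901641)(-379) = -502.61 m.
1° of latitude spans πR/180 = 111177 m; at latitude φ, 1° of longitude spans that × cos φ = 105543.9 m, so Δλ = -502.61 / 105543.9 × 3600 = -17.143″.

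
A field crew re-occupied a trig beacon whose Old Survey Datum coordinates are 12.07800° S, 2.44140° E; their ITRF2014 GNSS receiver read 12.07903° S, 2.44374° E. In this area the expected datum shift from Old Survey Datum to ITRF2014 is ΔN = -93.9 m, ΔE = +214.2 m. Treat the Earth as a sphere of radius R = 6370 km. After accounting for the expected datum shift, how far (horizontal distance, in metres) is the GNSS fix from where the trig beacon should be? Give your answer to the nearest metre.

Observed coordinate differences: Δφ = -0.00103°, Δλ = +0.00234°.
Converting to metres (1° lat = 111177 m, cos φ = 0.977864): observed ΔN = -114.5 m, observed ΔE = 254.4 m.
Subtracting the expected shift leaves a residual of -114.5 − (-93.9) = -20.6 m north and 254.4 − (214.2) = 40.2 m east.
Residual distance = √((-20.6)² + 40.2²) = 45.2 m.

45 m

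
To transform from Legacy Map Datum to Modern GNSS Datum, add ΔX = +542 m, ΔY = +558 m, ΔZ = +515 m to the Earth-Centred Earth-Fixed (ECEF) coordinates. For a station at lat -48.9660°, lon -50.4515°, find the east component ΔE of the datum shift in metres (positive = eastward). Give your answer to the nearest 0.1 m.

ΔE = 773.2 m

At φ = -48.9660°, λ = -50.4515°: sin φ = -0.754320, cos φ = 0.656507, sin λ = -0.771086, cos λ = 0.636731.
ΔE = −sin λ·ΔX + cos λ·ΔY = −(-0.771086)·(542) + (0.636731)·(558) = 773.22 m.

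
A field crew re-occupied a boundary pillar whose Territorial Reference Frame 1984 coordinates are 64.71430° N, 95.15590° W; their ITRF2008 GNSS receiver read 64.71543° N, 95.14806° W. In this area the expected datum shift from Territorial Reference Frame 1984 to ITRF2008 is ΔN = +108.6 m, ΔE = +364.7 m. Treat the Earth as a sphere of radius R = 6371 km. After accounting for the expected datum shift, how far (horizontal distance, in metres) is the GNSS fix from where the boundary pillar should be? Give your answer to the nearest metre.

19 m

Observed coordinate differences: Δφ = +0.00113°, Δλ = +0.00784°.
Converting to metres (1° lat = 111195 m, cos φ = 0.427132): observed ΔN = 125.7 m, observed ΔE = 372.4 m.
Subtracting the expected shift leaves a residual of 125.7 − (108.6) = 17.1 m north and 372.4 − (364.7) = 7.7 m east.
Residual distance = √(17.1² + 7.7²) = 18.7 m.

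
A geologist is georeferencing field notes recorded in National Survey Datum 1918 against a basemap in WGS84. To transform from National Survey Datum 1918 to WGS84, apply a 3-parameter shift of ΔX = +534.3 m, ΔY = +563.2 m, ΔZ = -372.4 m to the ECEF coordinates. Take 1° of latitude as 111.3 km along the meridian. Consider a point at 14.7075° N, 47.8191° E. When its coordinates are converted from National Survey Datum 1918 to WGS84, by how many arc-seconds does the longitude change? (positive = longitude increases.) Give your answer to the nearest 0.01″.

Δλ = -0.59″

sin φ = 0.253885, cos φ = 0.967235, sin λ = 0.741028, cos λ = 0.671474.
East component: ΔE = −sin λ·ΔX + cos λ·ΔY = −(0.741028)(534.3) + (0.671474)(563.2) = -17.76 m.
1° of latitude spans 111300 m; at latitude φ, 1° of longitude spans that × cos φ = 107653.2 m, so Δλ = -17.76 / 107653.2 × 3600 = -0.594″.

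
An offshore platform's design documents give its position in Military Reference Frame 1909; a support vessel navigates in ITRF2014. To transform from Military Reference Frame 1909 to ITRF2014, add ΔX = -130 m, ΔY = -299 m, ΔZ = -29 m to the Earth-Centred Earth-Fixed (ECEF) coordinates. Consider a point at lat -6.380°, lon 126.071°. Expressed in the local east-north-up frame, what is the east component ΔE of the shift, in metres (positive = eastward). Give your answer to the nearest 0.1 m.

The local east axis at (φ, λ) is (−sin λ, cos λ, 0), so ΔE = −sin(126.071°)·(-130) + cos(126.071°)·(-299) = 281.12 m.

ΔE = 281.1 m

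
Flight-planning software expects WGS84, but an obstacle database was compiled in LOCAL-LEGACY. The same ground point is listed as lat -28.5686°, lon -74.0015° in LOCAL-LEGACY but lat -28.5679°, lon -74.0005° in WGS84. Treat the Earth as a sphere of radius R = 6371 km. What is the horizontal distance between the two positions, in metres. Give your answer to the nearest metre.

Δφ = -28.5679° − -28.5686° = +0.0007°; Δλ = -74.0005° − -74.0015° = +0.0010°.
1° along a meridian = πR/180 = 111195 m.
ΔN = Δφ × 111195 = 77.8 m; ΔE = Δλ × 111195 × cos(-28.5686°) = +0.0010 × 111195 × 0.878245 = 97.7 m.
Distance = √(ΔE² + ΔN²) = √(97.7² + 77.8²) = 124.9 m.

125 m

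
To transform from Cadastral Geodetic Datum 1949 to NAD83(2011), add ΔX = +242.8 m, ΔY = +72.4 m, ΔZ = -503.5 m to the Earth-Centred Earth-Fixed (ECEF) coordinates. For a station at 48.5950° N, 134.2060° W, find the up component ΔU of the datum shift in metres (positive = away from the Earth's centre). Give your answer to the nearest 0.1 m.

ΔU = -523.9 m

The local up (radial) axis is (cos φ cos λ, cos φ sin λ, sin φ), giving ΔU = -111.965 − 34.325 − 377.652 = -523.94 m.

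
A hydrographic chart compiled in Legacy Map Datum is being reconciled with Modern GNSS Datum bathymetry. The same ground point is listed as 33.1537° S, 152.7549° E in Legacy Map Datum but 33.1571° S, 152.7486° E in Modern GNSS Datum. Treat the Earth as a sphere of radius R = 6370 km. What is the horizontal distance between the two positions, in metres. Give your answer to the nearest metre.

698 m

Δφ = -33.1571° − -33.1537° = -0.0034°; Δλ = 152.7486° − 152.7549° = -0.0063°.
1° along a meridian = πR/180 = 111177 m.
ΔN = Δφ × 111177 = -378.0 m; ΔE = Δλ × 111177 × cos(-33.1537°) = -0.0063 × 111177 × 0.837207 = -586.4 m.
Distance = √(ΔE² + ΔN²) = √((-586.4)² + (-378.0)²) = 697.7 m.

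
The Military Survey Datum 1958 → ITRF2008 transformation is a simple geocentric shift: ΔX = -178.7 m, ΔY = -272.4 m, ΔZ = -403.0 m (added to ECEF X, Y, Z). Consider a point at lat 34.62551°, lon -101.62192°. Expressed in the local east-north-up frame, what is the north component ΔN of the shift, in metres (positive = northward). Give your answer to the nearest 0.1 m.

ΔN = -503.7 m

At φ = 34.62551°, λ = -101.62192°: sin φ = 0.568210, cos φ = 0.822883, sin λ = -0.979498, cos λ = -0.201453.
ΔN = −sin φ cos λ·ΔX − sin φ sin λ·ΔY + cos φ·ΔZ = −(0.568210)(-0.201453)(-178.7) − (0.568210)(-0.979498)(-272.4) + (0.822883)(-403.0) = -503.68 m.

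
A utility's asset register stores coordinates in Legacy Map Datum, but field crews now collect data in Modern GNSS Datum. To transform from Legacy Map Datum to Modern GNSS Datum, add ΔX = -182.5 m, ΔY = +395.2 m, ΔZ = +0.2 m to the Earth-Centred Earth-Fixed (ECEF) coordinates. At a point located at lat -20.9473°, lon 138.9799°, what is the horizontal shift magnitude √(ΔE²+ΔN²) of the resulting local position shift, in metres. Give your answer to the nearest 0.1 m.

228.1 m

The local east axis at (φ, λ) is (−sin λ, cos λ, 0), so ΔE = −sin(138.9799°)·(-182.5) + cos(138.9799°)·395.2 = -178.39 m.
The local north axis is (−sin φ cos λ, −sin φ sin λ, cos φ), giving ΔN = 49.226 + 92.730 + 0.187 = 142.14 m.
Horizontal magnitude = √(ΔE² + ΔN²) = √((-178.39)² + 142.14²) = 228.10 m.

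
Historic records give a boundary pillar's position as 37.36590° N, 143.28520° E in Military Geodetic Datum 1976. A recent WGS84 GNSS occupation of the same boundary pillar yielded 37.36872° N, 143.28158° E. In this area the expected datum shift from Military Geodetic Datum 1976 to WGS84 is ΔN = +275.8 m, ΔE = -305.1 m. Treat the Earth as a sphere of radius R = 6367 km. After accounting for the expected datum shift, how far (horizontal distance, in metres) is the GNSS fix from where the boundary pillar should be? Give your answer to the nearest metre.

40 m

Observed coordinate differences: Δφ = +0.00282°, Δλ = -0.00362°.
Converting to metres (1° lat = 111125 m, cos φ = 0.794776): observed ΔN = 313.4 m, observed ΔE = -319.7 m.
Subtracting the expected shift leaves a residual of 313.4 − (275.8) = 37.6 m north and -319.7 − (-305.1) = -14.6 m east.
Residual distance = √(37.6² + (-14.6)²) = 40.3 m.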